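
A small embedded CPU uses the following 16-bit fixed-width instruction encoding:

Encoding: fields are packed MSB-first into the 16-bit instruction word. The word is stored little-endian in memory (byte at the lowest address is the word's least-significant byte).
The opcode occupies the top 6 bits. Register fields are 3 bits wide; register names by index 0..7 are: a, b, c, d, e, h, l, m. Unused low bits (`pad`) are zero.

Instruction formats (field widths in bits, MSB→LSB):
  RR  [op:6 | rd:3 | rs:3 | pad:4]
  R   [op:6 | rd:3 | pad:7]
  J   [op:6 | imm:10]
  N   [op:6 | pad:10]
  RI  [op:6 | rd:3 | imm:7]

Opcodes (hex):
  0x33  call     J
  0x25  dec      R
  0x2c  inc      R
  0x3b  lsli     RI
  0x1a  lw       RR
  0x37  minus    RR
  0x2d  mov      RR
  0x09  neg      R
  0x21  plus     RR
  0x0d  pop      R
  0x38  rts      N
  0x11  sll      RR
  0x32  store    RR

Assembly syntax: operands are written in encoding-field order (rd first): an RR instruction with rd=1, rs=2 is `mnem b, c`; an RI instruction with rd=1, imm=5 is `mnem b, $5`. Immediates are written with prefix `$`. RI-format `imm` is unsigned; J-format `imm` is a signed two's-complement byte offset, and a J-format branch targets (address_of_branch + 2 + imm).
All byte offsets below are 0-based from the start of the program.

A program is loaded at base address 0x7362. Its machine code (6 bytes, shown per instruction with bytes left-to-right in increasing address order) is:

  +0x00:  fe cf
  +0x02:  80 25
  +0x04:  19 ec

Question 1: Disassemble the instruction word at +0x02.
neg d

off 0x02: read 80 25 as little → 0x2580
  opcode bits[15:10]=0x9: neg/R
  [9:7] rd=3 = d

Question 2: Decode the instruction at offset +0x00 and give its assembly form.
[00] fe cf → 0xcffe
  opcode bits[15:10]=0x33: call/J
  imm@[9:0]=0x3fe (s10→-2) ⇒ $-2

call $-2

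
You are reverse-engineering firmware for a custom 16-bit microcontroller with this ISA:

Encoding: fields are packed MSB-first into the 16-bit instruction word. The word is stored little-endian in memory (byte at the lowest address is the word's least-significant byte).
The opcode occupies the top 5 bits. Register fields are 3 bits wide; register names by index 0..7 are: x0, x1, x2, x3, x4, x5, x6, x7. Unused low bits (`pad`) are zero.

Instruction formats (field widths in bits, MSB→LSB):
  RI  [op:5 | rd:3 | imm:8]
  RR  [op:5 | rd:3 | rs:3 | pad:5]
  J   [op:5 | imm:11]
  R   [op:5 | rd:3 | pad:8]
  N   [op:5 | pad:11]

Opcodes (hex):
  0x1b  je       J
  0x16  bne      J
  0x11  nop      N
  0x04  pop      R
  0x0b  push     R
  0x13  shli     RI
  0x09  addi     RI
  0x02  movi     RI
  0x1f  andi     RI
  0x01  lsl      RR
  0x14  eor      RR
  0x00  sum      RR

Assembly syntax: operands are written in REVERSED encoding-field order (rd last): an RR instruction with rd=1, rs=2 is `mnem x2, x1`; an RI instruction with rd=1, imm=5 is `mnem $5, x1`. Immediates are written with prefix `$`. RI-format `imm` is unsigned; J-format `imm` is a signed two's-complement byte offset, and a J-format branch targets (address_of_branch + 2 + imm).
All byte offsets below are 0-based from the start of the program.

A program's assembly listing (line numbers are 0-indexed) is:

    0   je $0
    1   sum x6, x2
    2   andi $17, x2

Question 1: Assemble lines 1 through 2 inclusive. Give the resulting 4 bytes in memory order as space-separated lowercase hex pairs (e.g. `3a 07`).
1. sum fields op=0x0:5|rd=2:3|rs=6:3|pad=0:5 → word 02c0h → c0 02
2. andi fields op=0x1f:5|rd=2:3|imm=17:8 → word fa11h → 11 fa

c0 02 11 fa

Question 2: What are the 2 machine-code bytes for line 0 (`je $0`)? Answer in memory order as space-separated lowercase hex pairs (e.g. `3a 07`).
00 d8

L0: je op=0x1b:5|imm=0:11 ⇒ 0xd800 ⇒ little 00 d8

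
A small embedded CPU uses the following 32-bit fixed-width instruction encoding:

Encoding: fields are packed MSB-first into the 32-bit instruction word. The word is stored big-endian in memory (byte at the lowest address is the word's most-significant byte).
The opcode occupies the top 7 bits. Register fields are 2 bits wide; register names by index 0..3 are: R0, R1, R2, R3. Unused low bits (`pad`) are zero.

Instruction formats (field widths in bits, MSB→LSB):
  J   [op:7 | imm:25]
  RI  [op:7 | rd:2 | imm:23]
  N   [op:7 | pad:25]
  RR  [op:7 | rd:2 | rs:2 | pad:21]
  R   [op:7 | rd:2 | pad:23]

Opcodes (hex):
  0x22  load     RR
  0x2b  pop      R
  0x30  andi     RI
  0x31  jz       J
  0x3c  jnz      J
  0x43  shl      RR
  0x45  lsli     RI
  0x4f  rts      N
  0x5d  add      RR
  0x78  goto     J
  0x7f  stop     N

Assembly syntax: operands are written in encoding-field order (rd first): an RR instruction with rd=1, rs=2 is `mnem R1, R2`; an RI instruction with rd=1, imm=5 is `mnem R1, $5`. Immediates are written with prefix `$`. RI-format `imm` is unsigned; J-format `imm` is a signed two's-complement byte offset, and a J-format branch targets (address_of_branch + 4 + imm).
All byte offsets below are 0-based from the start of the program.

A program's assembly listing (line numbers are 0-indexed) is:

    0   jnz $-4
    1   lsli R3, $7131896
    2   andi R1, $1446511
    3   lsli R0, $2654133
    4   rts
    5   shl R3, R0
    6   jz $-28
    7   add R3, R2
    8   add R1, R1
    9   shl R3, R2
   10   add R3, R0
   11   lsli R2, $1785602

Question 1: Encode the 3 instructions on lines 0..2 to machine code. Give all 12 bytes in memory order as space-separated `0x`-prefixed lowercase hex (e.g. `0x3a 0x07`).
0x79 0xff 0xff 0xfc 0x8b 0xec 0xd2 0xf8 0x60 0x96 0x12 0x6f

0. jnz fields op=0x3c:7|imm=-4:25 → word 79fffffch → 79 ff ff fc
1. lsli fields op=0x45:7|rd=3:2|imm=7131896:23 → word 8becd2f8h → 8b ec d2 f8
2. andi fields op=0x30:7|rd=1:2|imm=1446511:23 → word 6096126fh → 60 96 12 6f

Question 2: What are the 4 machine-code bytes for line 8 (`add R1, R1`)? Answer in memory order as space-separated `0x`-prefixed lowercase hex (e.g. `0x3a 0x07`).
0xba 0xa0 0x00 0x00

line 8 (add): pack op=0x5d:7|rd=1:2|rs=1:2|pad=0:21 = 0xbaa00000; big→ ba a0 00 00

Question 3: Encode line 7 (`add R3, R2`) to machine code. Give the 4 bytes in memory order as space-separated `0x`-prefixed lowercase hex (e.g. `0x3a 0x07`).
0xbb 0xc0 0x00 0x00

7. add fields op=0x5d:7|rd=3:2|rs=2:2|pad=0:21 → word bbc00000h → bb c0 00 00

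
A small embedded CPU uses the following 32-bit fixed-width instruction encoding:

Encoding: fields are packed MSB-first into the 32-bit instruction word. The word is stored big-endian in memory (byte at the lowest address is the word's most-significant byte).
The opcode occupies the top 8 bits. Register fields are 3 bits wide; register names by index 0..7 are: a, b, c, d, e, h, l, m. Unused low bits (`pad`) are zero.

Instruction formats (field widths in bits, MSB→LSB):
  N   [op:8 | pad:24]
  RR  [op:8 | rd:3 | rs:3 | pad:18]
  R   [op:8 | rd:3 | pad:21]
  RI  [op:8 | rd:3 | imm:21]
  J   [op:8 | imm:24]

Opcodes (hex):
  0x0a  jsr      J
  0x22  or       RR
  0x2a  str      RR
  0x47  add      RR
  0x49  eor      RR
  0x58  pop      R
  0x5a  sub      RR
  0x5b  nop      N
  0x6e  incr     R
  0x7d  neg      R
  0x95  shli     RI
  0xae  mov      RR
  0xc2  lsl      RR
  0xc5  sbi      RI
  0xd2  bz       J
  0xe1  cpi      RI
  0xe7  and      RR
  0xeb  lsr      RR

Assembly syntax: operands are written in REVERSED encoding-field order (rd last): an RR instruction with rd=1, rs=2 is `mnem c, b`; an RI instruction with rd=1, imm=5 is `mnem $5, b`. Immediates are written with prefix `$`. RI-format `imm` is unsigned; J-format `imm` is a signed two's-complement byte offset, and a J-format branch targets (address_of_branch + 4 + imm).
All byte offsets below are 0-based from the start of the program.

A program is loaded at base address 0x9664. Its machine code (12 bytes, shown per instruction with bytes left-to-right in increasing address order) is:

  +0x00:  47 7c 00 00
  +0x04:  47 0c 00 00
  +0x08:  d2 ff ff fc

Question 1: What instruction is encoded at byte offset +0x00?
[00] 47 7c 00 00 → 0x477c0000
  opcode bits[31:24]=0x47: add/RR
  [23:21] rd=3 = d
  [20:18] rs=7 = m

add m, d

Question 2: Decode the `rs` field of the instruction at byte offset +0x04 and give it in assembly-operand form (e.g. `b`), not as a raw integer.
d

@+04  big-endian(47 0c 00 00) = 0x470c0000
  top 8b → 0x47 → add [RR]
  rd@[23:21]=0x0 ⇒ a
  rs@[20:18]=0x3 ⇒ d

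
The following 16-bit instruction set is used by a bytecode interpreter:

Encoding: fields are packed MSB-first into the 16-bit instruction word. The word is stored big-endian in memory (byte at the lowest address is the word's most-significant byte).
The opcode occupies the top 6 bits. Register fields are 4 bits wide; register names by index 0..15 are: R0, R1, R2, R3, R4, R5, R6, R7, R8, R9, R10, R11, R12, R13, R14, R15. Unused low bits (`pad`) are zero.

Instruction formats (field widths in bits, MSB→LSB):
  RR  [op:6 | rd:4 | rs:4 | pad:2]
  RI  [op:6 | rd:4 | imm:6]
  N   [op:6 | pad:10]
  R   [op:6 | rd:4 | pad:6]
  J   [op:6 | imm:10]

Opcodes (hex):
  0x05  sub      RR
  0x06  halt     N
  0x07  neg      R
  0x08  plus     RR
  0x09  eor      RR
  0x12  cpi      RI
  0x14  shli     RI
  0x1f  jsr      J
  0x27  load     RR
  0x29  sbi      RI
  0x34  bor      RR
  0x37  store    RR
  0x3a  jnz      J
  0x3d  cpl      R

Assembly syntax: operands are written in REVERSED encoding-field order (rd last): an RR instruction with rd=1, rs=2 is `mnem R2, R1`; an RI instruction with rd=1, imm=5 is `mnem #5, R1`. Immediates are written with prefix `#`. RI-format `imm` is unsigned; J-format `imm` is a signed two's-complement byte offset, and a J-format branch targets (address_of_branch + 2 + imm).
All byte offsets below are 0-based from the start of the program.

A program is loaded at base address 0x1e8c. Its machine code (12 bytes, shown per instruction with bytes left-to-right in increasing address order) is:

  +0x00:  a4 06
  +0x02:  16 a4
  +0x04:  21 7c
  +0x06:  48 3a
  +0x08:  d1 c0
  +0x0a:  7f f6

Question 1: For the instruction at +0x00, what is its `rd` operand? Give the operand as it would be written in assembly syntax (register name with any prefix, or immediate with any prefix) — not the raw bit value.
R0

off 0x00: read a4 06 as big → 0xa406
  opcode bits[15:10]=0x29: sbi/RI
  [9:6] rd=0 = R0
  [5:0] imm=6 = #6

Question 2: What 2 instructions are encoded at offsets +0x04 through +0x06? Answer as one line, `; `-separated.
@+04  big-endian(21 7c) = 0x217c
  opcode bits[15:10]=0x8: plus/RR
  rd@[9:6]=0x5 ⇒ R5
  rs@[5:2]=0xf ⇒ R15
@+06  big-endian(48 3a) = 0x483a
  opcode bits[15:10]=0x12: cpi/RI
  rd@[9:6]=0x0 ⇒ R0
  imm@[5:0]=0x3a ⇒ #58

plus R15, R5; cpi #58, R0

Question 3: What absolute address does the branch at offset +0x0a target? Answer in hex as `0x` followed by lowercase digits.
0x1e8e

+0x0a: 7f f6 ⇒ word 0x7ff6 (big)
  opcode bits[15:10]=0x1f: jsr/J
  imm@[9:0]=0x3f6 (s10→-10) ⇒ #-10
  target = base 0x1e8c + off 0x0a + 2 + imm -10 = 0x1e8e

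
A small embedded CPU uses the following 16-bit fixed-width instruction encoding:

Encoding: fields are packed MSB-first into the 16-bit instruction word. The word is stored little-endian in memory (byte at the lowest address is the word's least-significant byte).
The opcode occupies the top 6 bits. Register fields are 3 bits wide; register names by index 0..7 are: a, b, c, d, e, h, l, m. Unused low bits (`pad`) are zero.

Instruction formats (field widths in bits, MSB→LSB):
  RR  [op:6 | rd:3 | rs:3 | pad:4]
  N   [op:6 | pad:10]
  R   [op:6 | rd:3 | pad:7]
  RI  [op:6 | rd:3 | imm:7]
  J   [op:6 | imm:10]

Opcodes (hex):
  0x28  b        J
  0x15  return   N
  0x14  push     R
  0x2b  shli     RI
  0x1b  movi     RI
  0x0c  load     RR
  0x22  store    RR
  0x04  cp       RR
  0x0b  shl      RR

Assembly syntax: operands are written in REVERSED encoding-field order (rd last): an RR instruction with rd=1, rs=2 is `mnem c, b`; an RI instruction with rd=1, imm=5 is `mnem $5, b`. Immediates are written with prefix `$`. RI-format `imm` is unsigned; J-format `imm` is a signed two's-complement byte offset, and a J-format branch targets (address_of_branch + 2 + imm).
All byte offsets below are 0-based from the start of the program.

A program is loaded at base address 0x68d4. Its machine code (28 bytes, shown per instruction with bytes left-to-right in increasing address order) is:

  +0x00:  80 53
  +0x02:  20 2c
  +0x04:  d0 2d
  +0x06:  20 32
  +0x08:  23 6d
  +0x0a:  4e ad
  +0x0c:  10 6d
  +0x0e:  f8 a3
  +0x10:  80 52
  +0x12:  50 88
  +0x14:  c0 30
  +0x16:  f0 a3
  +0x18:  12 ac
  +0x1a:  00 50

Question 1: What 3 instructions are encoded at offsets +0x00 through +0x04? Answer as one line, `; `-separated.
+0x00: 80 53 ⇒ word 0x5380 (little)
  top 6b → 0x14 → push [R]
  [9:7] rd=7 = m
+0x02: 20 2c ⇒ word 0x2c20 (little)
  top 6b → 0xb → shl [RR]
  [9:7] rd=0 = a
  [6:4] rs=2 = c
+0x04: d0 2d ⇒ word 0x2dd0 (little)
  top 6b → 0xb → shl [RR]
  [9:7] rd=3 = d
  [6:4] rs=5 = h

push m; shl c, a; shl h, d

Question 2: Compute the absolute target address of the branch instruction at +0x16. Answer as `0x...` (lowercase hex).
0x68dc

[16] f0 a3 → 0xa3f0
  op=0xa3f0>>10=0x28 ⇒ b (J)
  imm: (w>>0)&0x3ff=0x3f0 (s10→-16) → $-16
  target = base 0x68d4 + off 0x16 + 2 + imm -16 = 0x68dc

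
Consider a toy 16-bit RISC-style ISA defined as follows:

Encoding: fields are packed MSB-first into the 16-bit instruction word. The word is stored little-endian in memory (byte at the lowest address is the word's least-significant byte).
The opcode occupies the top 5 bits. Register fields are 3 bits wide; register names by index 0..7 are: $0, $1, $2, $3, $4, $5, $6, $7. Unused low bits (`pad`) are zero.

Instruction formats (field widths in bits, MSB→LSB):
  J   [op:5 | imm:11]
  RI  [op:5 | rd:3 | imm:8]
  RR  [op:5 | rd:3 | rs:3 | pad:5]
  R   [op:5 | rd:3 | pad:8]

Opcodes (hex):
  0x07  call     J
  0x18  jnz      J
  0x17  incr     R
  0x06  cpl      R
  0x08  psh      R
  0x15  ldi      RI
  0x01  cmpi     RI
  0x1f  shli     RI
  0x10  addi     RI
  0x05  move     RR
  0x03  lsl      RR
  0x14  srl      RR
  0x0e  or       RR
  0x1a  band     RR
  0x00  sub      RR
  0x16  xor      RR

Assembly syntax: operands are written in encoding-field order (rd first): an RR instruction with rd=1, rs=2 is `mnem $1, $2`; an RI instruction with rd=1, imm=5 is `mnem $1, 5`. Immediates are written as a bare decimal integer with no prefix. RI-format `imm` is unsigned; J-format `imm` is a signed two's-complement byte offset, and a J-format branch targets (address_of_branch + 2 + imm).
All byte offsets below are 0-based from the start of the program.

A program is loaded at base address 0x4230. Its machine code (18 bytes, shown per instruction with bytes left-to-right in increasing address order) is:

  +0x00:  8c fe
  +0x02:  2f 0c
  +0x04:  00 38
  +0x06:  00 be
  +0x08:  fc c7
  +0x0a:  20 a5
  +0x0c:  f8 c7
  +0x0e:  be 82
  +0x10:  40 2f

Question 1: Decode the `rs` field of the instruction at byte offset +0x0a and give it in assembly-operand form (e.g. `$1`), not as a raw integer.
[0a] 20 a5 → 0xa520
  op=0xa520>>11=0x14 ⇒ srl (RR)
  [10:8] rd=5 = $5
  [7:5] rs=1 = $1

$1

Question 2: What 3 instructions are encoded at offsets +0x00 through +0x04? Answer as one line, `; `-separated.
+0x00: 8c fe ⇒ word 0xfe8c (little)
  op=0xfe8c>>11=0x1f ⇒ shli (RI)
  rd@[10:8]=0x6 ⇒ $6
  imm@[7:0]=0x8c ⇒ 140
+0x02: 2f 0c ⇒ word 0x0c2f (little)
  op=0x0c2f>>11=0x1 ⇒ cmpi (RI)
  rd@[10:8]=0x4 ⇒ $4
  imm@[7:0]=0x2f ⇒ 47
+0x04: 00 38 ⇒ word 0x3800 (little)
  op=0x3800>>11=0x7 ⇒ call (J)
  imm@[10:0]=0x0 ⇒ 0

shli $6, 140; cmpi $4, 47; call 0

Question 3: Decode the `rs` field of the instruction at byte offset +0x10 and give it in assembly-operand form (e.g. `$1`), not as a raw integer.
$2

[10] 40 2f → 0x2f40
  top 5b → 0x5 → move [RR]
  rd: (w>>8)&0x7=0x7 → $7
  rs: (w>>5)&0x7=0x2 → $2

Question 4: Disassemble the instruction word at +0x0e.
addi $2, 190

off 0x0e: read be 82 as little → 0x82be
  opcode bits[15:11]=0x10: addi/RI
  [10:8] rd=2 = $2
  [7:0] imm=190 = 190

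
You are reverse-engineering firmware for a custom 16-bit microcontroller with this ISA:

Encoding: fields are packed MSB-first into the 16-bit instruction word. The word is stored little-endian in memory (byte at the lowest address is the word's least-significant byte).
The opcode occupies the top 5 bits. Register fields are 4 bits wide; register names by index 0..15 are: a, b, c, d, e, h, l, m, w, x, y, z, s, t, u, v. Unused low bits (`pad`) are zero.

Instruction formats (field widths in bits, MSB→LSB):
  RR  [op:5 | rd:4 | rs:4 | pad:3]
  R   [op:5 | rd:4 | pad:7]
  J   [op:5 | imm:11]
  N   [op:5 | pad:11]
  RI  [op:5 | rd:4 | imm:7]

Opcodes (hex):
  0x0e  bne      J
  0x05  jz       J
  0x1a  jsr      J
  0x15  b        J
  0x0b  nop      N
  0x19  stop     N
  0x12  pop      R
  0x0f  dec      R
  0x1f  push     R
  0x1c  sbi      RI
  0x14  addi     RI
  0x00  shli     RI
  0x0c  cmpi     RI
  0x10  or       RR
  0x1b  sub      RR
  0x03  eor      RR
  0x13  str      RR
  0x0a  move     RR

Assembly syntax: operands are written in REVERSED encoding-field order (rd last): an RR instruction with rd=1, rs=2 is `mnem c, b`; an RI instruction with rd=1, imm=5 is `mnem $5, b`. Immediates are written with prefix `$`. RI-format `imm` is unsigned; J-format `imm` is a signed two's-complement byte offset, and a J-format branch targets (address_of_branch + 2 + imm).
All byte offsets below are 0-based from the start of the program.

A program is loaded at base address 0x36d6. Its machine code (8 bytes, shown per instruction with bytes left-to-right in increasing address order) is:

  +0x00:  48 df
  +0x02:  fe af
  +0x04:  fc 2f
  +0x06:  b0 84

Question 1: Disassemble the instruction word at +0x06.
off 0x06: read b0 84 as little → 0x84b0
  opcode bits[15:11]=0x10: or/RR
  [10:7] rd=9 = x
  [6:3] rs=6 = l

or l, x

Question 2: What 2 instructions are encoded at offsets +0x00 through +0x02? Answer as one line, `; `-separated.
@+00  little-endian(48 df) = 0xdf48
  opcode bits[15:11]=0x1b: sub/RR
  rd@[10:7]=0xe ⇒ u
  rs@[6:3]=0x9 ⇒ x
@+02  little-endian(fe af) = 0xaffe
  opcode bits[15:11]=0x15: b/J
  imm@[10:0]=0x7fe (s11→-2) ⇒ $-2

sub x, u; b $-2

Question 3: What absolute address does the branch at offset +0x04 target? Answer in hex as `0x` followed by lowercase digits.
[04] fc 2f → 0x2ffc
  top 5b → 0x5 → jz [J]
  imm: (w>>0)&0x7ff=0x7fc (s11→-4) → $-4
  target = base 0x36d6 + off 0x04 + 2 + imm -4 = 0x36d8

0x36d8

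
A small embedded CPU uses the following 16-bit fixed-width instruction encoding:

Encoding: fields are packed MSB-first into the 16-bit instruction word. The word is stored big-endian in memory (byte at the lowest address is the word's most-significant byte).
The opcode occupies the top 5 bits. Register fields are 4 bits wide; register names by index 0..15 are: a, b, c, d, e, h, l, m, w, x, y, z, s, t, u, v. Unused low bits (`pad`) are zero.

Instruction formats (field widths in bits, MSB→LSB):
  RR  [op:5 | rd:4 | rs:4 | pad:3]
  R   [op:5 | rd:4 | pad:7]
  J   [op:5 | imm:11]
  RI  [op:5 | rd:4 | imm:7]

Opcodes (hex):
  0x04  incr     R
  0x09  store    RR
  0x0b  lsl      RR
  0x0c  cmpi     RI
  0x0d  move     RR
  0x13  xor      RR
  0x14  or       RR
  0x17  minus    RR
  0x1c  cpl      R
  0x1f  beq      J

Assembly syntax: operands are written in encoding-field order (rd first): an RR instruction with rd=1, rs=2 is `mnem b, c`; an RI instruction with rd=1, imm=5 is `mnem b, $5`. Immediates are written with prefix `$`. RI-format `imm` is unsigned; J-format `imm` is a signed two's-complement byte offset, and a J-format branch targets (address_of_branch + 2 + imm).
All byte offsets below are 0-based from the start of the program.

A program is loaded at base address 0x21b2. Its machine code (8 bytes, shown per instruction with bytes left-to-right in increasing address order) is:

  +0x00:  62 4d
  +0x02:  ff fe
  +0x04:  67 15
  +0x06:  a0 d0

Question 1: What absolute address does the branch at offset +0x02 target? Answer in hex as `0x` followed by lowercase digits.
[02] ff fe → 0xfffe
  top 5b → 0x1f → beq [J]
  [10:0] imm=2046 (s11→-2) = $-2
  target = base 0x21b2 + off 0x02 + 2 + imm -2 = 0x21b4

0x21b4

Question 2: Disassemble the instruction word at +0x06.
or b, y

@+06  big-endian(a0 d0) = 0xa0d0
  top 5b → 0x14 → or [RR]
  rd: (w>>7)&0xf=0x1 → b
  rs: (w>>3)&0xf=0xa → y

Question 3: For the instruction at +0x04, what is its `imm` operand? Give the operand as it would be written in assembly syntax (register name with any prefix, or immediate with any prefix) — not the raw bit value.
+0x04: 67 15 ⇒ word 0x6715 (big)
  op=0x6715>>11=0xc ⇒ cmpi (RI)
  rd: (w>>7)&0xf=0xe → u
  imm: (w>>0)&0x7f=0x15 → $21

$21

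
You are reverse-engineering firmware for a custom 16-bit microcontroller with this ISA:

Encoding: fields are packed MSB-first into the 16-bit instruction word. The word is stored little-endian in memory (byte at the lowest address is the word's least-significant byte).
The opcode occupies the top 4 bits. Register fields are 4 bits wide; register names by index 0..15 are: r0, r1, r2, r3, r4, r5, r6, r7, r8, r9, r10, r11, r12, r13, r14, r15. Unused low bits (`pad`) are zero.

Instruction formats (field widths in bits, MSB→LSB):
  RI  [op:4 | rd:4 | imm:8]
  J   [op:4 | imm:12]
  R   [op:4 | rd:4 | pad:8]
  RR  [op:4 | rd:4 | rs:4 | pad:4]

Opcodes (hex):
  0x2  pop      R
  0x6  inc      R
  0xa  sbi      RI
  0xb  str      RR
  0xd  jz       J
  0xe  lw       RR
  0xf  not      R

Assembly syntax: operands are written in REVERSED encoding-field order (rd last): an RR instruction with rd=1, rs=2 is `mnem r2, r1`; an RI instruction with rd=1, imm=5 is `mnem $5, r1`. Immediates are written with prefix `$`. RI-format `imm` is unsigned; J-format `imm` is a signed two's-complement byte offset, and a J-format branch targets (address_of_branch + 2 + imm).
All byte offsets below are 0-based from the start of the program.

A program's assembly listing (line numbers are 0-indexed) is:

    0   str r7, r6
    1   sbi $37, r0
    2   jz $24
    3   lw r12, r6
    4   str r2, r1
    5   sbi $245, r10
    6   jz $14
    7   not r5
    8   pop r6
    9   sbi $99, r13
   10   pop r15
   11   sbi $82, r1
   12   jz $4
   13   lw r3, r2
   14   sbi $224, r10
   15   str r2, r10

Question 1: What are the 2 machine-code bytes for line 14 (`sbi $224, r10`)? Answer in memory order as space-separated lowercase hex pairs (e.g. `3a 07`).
14. sbi fields op=0xa:4|rd=10:4|imm=224:8 → word aae0h → e0 aa

e0 aa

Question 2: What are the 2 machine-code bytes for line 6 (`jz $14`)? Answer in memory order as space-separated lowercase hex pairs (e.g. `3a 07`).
L6: jz op=0xd:4|imm=14:12 ⇒ 0xd00e ⇒ little 0e d0

0e d0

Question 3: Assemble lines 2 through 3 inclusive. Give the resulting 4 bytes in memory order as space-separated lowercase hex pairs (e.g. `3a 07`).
18 d0 c0 e6

line 2 (jz): pack op=0xd:4|imm=24:12 = 0xd018; little→ 18 d0
line 3 (lw): pack op=0xe:4|rd=6:4|rs=12:4|pad=0:4 = 0xe6c0; little→ c0 e6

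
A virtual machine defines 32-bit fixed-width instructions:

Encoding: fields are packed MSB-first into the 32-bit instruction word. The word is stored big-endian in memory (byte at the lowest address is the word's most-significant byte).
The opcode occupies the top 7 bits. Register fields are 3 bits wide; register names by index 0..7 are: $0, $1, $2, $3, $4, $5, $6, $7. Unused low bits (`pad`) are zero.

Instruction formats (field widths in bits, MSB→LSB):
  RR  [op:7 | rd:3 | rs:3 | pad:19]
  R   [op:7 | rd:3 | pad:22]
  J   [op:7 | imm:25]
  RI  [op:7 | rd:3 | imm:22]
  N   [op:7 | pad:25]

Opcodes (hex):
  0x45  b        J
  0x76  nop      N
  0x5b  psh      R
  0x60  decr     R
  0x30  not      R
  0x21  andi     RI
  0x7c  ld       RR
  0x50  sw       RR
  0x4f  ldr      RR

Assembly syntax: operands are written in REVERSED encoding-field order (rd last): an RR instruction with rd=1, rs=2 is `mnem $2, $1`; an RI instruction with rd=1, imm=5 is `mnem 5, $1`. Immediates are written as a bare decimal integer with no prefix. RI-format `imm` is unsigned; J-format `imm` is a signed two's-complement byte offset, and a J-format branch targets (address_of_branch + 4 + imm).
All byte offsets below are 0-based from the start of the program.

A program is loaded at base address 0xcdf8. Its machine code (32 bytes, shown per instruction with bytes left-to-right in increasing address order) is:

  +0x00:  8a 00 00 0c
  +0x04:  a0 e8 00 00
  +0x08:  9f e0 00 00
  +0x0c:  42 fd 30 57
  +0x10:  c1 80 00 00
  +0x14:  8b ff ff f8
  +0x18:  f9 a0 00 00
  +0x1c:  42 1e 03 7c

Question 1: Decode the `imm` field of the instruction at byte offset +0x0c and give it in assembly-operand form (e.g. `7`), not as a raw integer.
4010071

@+0c  big-endian(42 fd 30 57) = 0x42fd3057
  top 7b → 0x21 → andi [RI]
  [24:22] rd=3 = $3
  [21:0] imm=4010071 = 4010071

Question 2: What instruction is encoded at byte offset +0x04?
sw $5, $3

@+04  big-endian(a0 e8 00 00) = 0xa0e80000
  opcode bits[31:25]=0x50: sw/RR
  rd@[24:22]=0x3 ⇒ $3
  rs@[21:19]=0x5 ⇒ $5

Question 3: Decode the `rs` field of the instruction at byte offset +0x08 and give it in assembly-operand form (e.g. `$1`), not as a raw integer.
$4

@+08  big-endian(9f e0 00 00) = 0x9fe00000
  opcode bits[31:25]=0x4f: ldr/RR
  [24:22] rd=7 = $7
  [21:19] rs=4 = $4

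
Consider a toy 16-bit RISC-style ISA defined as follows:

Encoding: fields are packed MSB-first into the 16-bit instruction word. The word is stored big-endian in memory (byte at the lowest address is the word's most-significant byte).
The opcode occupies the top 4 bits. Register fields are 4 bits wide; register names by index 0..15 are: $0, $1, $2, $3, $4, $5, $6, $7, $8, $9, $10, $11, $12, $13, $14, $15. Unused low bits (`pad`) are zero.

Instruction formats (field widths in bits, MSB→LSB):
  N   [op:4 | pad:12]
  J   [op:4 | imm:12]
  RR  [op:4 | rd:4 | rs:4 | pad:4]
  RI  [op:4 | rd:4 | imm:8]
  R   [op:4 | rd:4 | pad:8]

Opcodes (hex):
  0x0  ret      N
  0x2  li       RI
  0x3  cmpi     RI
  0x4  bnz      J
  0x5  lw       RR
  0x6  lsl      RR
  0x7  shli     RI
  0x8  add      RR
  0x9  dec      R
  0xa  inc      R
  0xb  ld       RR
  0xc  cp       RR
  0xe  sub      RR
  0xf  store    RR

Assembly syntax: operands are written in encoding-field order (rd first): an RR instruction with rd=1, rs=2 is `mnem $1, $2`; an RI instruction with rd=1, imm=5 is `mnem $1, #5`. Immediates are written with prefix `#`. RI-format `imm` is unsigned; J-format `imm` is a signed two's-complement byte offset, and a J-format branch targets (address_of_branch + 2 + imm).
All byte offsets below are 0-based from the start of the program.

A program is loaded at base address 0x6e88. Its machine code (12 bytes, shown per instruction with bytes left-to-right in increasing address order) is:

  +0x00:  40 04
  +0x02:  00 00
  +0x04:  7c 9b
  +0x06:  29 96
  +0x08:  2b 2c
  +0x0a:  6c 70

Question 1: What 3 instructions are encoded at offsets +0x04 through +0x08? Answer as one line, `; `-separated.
shli $12, #155; li $9, #150; li $11, #44

[04] 7c 9b → 0x7c9b
  op=0x7c9b>>12=0x7 ⇒ shli (RI)
  rd: (w>>8)&0xf=0xc → $12
  imm: (w>>0)&0xff=0x9b → #155
[06] 29 96 → 0x2996
  op=0x2996>>12=0x2 ⇒ li (RI)
  rd: (w>>8)&0xf=0x9 → $9
  imm: (w>>0)&0xff=0x96 → #150
[08] 2b 2c → 0x2b2c
  op=0x2b2c>>12=0x2 ⇒ li (RI)
  rd: (w>>8)&0xf=0xb → $11
  imm: (w>>0)&0xff=0x2c → #44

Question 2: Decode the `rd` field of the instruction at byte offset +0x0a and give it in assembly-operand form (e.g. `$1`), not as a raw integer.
$12

[0a] 6c 70 → 0x6c70
  op=0x6c70>>12=0x6 ⇒ lsl (RR)
  [11:8] rd=12 = $12
  [7:4] rs=7 = $7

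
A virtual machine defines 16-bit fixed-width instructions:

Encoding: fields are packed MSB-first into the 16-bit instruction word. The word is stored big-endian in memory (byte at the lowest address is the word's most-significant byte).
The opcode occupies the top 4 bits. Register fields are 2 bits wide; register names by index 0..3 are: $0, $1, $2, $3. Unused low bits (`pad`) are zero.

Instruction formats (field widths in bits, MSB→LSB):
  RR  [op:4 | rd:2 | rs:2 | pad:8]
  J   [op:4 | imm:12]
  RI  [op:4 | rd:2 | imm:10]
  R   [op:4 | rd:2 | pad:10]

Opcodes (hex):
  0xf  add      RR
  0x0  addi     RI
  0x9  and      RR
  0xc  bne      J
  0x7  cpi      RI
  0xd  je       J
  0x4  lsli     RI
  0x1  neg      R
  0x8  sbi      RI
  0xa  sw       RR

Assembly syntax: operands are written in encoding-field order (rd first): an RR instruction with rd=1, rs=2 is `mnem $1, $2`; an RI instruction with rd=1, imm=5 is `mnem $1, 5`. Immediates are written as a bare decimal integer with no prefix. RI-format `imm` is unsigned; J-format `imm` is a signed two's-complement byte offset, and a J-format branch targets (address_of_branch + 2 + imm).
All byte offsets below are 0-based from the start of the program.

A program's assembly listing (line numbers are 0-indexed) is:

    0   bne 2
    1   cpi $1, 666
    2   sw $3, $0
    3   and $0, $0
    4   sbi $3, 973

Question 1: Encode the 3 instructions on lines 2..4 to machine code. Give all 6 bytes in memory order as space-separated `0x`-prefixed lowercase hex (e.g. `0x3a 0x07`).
2. sw fields op=0xa:4|rd=3:2|rs=0:2|pad=0:8 → word ac00h → ac 00
3. and fields op=0x9:4|rd=0:2|rs=0:2|pad=0:8 → word 9000h → 90 00
4. sbi fields op=0x8:4|rd=3:2|imm=973:10 → word 8fcdh → 8f cd

0xac 0x00 0x90 0x00 0x8f 0xcd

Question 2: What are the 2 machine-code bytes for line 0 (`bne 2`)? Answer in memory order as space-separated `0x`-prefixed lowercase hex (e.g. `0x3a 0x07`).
L0: bne op=0xc:4|imm=2:12 ⇒ 0xc002 ⇒ big c0 02

0xc0 0x02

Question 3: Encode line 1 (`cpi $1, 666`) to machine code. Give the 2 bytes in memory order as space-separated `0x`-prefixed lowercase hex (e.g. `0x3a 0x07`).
line 1 (cpi): pack op=0x7:4|rd=1:2|imm=666:10 = 0x769a; big→ 76 9a

0x76 0x9a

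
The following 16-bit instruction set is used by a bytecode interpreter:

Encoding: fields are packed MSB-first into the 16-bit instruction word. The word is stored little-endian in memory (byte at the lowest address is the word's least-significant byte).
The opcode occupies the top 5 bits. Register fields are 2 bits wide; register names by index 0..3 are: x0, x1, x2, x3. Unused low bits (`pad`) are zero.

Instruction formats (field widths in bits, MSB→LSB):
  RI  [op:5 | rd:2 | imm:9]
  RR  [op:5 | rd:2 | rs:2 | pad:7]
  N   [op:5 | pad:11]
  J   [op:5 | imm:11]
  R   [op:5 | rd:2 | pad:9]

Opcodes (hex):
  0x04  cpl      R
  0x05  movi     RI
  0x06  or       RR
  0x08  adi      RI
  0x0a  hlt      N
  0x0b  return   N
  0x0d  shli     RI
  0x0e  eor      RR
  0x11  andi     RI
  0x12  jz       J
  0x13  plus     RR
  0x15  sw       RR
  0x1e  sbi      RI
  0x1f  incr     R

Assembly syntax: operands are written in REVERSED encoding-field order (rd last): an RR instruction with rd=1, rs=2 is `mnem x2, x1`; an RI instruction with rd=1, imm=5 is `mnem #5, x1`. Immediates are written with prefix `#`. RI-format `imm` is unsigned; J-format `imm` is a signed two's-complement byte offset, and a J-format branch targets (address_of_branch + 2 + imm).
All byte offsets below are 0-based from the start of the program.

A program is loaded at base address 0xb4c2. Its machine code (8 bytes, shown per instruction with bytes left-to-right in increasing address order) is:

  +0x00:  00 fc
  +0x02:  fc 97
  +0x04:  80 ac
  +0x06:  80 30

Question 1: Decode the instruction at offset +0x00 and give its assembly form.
incr x2

off 0x00: read 00 fc as little → 0xfc00
  top 5b → 0x1f → incr [R]
  [10:9] rd=2 = x2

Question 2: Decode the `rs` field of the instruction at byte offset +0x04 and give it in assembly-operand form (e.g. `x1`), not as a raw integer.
[04] 80 ac → 0xac80
  op=0xac80>>11=0x15 ⇒ sw (RR)
  [10:9] rd=2 = x2
  [8:7] rs=1 = x1

x1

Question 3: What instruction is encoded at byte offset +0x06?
or x1, x0

[06] 80 30 → 0x3080
  top 5b → 0x6 → or [RR]
  rd: (w>>9)&0x3=0x0 → x0
  rs: (w>>7)&0x3=0x1 → x1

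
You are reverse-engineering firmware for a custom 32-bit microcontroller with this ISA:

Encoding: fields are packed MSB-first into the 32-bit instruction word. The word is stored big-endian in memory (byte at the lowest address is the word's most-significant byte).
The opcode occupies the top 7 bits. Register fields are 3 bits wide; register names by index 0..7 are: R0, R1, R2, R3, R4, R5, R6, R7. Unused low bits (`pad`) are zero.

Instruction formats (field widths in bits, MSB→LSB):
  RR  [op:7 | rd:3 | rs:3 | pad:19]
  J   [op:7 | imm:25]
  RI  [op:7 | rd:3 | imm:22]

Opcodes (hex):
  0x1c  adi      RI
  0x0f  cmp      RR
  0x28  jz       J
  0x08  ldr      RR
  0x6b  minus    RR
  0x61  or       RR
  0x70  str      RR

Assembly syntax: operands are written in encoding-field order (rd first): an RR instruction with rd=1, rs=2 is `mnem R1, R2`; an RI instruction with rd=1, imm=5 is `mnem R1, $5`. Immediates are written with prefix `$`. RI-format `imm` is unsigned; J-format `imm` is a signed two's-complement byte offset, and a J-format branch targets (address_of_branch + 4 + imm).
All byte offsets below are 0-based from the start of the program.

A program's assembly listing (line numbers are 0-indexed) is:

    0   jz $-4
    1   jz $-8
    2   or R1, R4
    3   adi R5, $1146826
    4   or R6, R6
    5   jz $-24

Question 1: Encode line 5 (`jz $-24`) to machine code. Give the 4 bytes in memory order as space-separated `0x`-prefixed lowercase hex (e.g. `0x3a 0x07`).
0x51 0xff 0xff 0xe8

L5: jz op=0x28:7|imm=-24:25 ⇒ 0x51ffffe8 ⇒ big 51 ff ff e8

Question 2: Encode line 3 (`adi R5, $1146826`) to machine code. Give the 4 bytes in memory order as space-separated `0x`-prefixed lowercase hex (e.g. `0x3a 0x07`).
0x39 0x51 0x7f 0xca

3. adi fields op=0x1c:7|rd=5:3|imm=1146826:22 → word 39517fcah → 39 51 7f ca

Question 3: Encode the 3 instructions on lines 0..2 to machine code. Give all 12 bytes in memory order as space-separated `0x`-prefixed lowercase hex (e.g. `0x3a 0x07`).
line 0 (jz): pack op=0x28:7|imm=-4:25 = 0x51fffffc; big→ 51 ff ff fc
line 1 (jz): pack op=0x28:7|imm=-8:25 = 0x51fffff8; big→ 51 ff ff f8
line 2 (or): pack op=0x61:7|rd=1:3|rs=4:3|pad=0:19 = 0xc2600000; big→ c2 60 00 00

0x51 0xff 0xff 0xfc 0x51 0xff 0xff 0xf8 0xc2 0x60 0x00 0x00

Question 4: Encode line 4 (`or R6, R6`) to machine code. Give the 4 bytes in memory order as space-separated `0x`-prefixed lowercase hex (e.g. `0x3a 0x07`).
4. or fields op=0x61:7|rd=6:3|rs=6:3|pad=0:19 → word c3b00000h → c3 b0 00 00

0xc3 0xb0 0x00 0x00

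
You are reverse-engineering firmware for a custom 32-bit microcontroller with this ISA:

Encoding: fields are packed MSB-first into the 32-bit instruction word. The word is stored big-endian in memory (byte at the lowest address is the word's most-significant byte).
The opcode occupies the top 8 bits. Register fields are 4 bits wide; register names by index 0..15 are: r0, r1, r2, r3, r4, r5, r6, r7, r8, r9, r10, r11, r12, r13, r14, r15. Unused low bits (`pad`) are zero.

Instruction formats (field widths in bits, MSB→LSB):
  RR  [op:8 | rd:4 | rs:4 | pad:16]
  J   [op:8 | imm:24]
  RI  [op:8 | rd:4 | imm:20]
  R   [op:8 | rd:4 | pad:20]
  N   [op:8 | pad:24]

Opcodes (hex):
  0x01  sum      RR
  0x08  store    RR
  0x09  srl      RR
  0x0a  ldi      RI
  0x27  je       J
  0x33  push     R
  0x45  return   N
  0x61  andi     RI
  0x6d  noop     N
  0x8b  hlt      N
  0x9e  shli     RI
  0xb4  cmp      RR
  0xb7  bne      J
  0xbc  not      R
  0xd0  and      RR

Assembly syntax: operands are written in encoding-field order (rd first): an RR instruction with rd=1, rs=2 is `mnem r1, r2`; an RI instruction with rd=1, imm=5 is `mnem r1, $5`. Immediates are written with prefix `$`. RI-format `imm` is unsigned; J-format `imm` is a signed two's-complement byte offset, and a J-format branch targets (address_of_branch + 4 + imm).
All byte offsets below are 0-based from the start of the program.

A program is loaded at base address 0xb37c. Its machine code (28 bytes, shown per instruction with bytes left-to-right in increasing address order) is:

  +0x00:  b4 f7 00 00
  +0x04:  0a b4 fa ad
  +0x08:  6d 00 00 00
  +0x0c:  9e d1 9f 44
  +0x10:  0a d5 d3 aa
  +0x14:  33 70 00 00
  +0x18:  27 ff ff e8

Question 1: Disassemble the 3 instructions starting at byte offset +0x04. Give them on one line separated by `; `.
ldi r11, $326317; noop; shli r13, $106308

+0x04: 0a b4 fa ad ⇒ word 0x0ab4faad (big)
  opcode bits[31:24]=0xa: ldi/RI
  [23:20] rd=11 = r11
  [19:0] imm=326317 = $326317
+0x08: 6d 00 00 00 ⇒ word 0x6d000000 (big)
  opcode bits[31:24]=0x6d: noop/N
+0x0c: 9e d1 9f 44 ⇒ word 0x9ed19f44 (big)
  opcode bits[31:24]=0x9e: shli/RI
  [23:20] rd=13 = r13
  [19:0] imm=106308 = $106308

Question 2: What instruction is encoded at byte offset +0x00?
cmp r15, r7

off 0x00: read b4 f7 00 00 as big → 0xb4f70000
  op=0xb4f70000>>24=0xb4 ⇒ cmp (RR)
  rd@[23:20]=0xf ⇒ r15
  rs@[19:16]=0x7 ⇒ r7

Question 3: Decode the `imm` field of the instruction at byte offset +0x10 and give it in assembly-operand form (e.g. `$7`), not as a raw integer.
[10] 0a d5 d3 aa → 0x0ad5d3aa
  opcode bits[31:24]=0xa: ldi/RI
  rd: (w>>20)&0xf=0xd → r13
  imm: (w>>0)&0xfffff=0x5d3aa → $381866

$381866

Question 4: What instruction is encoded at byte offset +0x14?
@+14  big-endian(33 70 00 00) = 0x33700000
  top 8b → 0x33 → push [R]
  rd@[23:20]=0x7 ⇒ r7

push r7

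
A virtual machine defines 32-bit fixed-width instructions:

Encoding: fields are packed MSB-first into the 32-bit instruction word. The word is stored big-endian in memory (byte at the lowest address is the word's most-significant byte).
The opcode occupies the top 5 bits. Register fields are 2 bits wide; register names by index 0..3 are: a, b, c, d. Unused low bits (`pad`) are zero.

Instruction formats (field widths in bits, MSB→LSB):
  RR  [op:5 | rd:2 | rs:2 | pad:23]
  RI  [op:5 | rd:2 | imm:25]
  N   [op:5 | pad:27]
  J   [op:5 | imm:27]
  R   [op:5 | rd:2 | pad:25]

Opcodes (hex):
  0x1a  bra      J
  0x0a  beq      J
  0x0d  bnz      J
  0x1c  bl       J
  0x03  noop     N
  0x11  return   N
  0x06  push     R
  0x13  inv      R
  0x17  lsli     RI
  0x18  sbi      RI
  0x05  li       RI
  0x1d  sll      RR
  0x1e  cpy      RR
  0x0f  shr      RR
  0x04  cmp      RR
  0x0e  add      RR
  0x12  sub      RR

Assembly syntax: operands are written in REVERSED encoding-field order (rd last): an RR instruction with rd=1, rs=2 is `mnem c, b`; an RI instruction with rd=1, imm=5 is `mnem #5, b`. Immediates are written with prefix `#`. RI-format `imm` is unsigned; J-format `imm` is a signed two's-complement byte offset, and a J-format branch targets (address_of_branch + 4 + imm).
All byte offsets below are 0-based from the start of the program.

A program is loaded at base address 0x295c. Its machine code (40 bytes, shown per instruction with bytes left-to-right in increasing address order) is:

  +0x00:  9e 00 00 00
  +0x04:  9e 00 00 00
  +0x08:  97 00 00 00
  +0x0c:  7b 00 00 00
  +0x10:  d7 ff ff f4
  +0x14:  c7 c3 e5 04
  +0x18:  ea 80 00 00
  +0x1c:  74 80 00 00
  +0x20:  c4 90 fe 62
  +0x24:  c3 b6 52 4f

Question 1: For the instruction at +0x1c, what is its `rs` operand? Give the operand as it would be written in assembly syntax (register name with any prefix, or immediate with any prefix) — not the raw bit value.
b

[1c] 74 80 00 00 → 0x74800000
  top 5b → 0xe → add [RR]
  [26:25] rd=2 = c
  [24:23] rs=1 = b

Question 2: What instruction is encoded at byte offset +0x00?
+0x00: 9e 00 00 00 ⇒ word 0x9e000000 (big)
  op=0x9e000000>>27=0x13 ⇒ inv (R)
  rd: (w>>25)&0x3=0x3 → d

inv d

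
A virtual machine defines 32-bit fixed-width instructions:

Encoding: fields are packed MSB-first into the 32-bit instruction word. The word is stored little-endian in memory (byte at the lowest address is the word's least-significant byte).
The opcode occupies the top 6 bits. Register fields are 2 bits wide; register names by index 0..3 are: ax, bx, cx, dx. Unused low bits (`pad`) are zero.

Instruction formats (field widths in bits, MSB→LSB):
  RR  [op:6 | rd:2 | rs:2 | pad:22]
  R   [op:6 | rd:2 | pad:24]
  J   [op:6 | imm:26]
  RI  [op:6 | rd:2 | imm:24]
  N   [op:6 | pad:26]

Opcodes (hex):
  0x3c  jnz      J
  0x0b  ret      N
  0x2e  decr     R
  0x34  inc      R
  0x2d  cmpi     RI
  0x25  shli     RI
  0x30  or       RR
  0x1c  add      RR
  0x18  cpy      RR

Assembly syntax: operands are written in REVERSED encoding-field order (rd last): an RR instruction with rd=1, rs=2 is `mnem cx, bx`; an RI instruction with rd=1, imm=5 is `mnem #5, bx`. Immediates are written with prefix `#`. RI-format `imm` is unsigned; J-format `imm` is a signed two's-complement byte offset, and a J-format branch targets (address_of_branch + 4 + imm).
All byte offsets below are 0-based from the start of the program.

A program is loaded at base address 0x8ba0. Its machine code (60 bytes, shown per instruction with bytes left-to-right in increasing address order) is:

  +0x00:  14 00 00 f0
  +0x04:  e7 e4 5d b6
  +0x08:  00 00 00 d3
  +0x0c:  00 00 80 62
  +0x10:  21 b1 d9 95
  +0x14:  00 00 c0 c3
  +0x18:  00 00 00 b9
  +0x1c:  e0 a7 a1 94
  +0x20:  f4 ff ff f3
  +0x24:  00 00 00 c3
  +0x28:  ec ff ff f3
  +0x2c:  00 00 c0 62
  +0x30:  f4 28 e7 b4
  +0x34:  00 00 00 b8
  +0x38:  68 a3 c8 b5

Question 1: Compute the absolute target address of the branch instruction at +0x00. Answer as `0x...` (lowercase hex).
+0x00: 14 00 00 f0 ⇒ word 0xf0000014 (little)
  op=0xf0000014>>26=0x3c ⇒ jnz (J)
  imm@[25:0]=0x14 ⇒ #20
  target = base 0x8ba0 + off 0x00 + 4 + imm 20 = 0x8bb8

0x8bb8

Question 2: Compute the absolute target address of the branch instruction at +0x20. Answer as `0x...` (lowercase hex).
@+20  little-endian(f4 ff ff f3) = 0xf3fffff4
  op=0xf3fffff4>>26=0x3c ⇒ jnz (J)
  imm: (w>>0)&0x3ffffff=0x3fffff4 (s26→-12) → #-12
  target = base 0x8ba0 + off 0x20 + 4 + imm -12 = 0x8bb8

0x8bb8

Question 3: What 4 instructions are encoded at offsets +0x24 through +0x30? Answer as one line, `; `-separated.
[24] 00 00 00 c3 → 0xc3000000
  op=0xc3000000>>26=0x30 ⇒ or (RR)
  rd: (w>>24)&0x3=0x3 → dx
  rs: (w>>22)&0x3=0x0 → ax
[28] ec ff ff f3 → 0xf3ffffec
  op=0xf3ffffec>>26=0x3c ⇒ jnz (J)
  imm: (w>>0)&0x3ffffff=0x3ffffec (s26→-20) → #-20
[2c] 00 00 c0 62 → 0x62c00000
  op=0x62c00000>>26=0x18 ⇒ cpy (RR)
  rd: (w>>24)&0x3=0x2 → cx
  rs: (w>>22)&0x3=0x3 → dx
[30] f4 28 e7 b4 → 0xb4e728f4
  op=0xb4e728f4>>26=0x2d ⇒ cmpi (RI)
  rd: (w>>24)&0x3=0x0 → ax
  imm: (w>>0)&0xffffff=0xe728f4 → #15149300

or ax, dx; jnz #-20; cpy dx, cx; cmpi #15149300, ax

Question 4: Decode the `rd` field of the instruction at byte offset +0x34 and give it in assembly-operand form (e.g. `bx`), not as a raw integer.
@+34  little-endian(00 00 00 b8) = 0xb8000000
  op=0xb8000000>>26=0x2e ⇒ decr (R)
  rd@[25:24]=0x0 ⇒ ax

ax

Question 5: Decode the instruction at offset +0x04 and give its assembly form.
cmpi #6153447, cx

@+04  little-endian(e7 e4 5d b6) = 0xb65de4e7
  op=0xb65de4e7>>26=0x2d ⇒ cmpi (RI)
  [25:24] rd=2 = cx
  [23:0] imm=6153447 = #6153447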